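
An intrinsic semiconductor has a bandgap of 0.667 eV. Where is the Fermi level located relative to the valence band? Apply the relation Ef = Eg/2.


Step 1: For an intrinsic semiconductor, the Fermi level sits at midgap.
Step 2: Ef = Eg / 2 = 0.667 / 2 = 0.3335 eV

0.3335


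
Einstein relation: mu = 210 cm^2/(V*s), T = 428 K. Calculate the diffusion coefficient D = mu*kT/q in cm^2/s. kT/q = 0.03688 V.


Step 1: D = mu * (kT/q)
Step 2: D = 210 * 0.03688
Step 3: D = 7.74 cm^2/s

7.74


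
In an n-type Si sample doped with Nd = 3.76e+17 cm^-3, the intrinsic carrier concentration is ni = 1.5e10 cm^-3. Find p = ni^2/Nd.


Step 1: Since Nd >> ni, n ≈ Nd = 3.76e+17 cm^-3
Step 2: p = ni^2 / n = (1.5e10)^2 / 3.76e+17
Step 3: p = 2.25e20 / 3.76e+17 = 5.98e+02 cm^-3

5.98e+02


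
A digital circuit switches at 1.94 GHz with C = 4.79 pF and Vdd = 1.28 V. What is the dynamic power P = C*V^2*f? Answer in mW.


Step 1: V^2 = 1.28^2 = 1.6384 V^2
Step 2: P = C*V^2*f = 4.79e-12 F * 1.6384 * 1.94e9 Hz
Step 3: P = 1.522499584e-02 W
Step 4: P = 15.225 mW

15.225


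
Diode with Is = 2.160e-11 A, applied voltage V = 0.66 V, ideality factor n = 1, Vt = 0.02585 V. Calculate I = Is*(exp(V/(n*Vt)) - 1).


Step 1: V/(n*Vt) = 0.66/(1*0.02585) = 25.5319
Step 2: exp(25.5319) = 1.2256e+11
Step 3: I = 2.160e-11 * (1.2256e+11 - 1) = 2.65e+00 A

2.65e+00


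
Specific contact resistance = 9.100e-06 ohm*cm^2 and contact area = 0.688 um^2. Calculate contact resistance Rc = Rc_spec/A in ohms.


Step 1: Convert area to cm^2: 0.688 um^2 = 6.8800e-09 cm^2
Step 2: Rc = Rc_spec / A = 9.100e-06 / 6.8800e-09
Step 3: Rc = 1.32e+03 ohms

1.32e+03


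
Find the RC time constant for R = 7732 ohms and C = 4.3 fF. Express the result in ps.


Step 1: tau = R * C
Step 2: tau = 7732 * 4.3 fF = 7732 * 4.3e-15 F
Step 3: tau = 3.32476e-11 s = 33.2476 ps

33.2476


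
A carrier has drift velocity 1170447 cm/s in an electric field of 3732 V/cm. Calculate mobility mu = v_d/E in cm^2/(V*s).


Step 1: mu = v_d / E
Step 2: mu = 1170447 / 3732
Step 3: mu = 313.62 cm^2/(V*s)

313.62


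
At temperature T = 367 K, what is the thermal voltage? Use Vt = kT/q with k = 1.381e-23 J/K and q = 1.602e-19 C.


Step 1: kT = 1.381e-23 * 367 = 5.06827e-21 J
Step 2: Vt = kT/q = 5.06827e-21 / 1.602e-19
Step 3: Vt = 0.03164 V

0.03164


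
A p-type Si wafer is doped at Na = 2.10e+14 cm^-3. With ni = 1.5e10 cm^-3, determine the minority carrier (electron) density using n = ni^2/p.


Step 1: Majority hole concentration p ≈ Na = 2.10e+14 cm^-3
Step 2: n = ni^2 / Na = (1.5e10)^2 / 2.10e+14
Step 3: n = 1.07e+06 cm^-3

1.07e+06


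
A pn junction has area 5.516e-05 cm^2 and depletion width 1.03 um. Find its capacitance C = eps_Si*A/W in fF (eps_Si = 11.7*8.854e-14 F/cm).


Step 1: eps_Si = 11.7 * 8.854e-14 = 1.035918e-12 F/cm
Step 2: W in cm = 1.03 * 1e-4 = 1.03e-04 cm
Step 3: C = 1.035918e-12 * 5.516e-05 / 1.03e-04 = 5.547693e-13 F
Step 4: C = 554.77 fF

554.77


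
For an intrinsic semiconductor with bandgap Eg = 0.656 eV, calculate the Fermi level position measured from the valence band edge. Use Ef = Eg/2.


Step 1: For an intrinsic semiconductor, the Fermi level sits at midgap.
Step 2: Ef = Eg / 2 = 0.656 / 2 = 0.328 eV

0.328


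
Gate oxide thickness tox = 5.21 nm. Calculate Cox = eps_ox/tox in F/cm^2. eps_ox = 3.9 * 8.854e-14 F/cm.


Step 1: eps_ox = 3.9 * 8.854e-14 = 3.45306e-13 F/cm
Step 2: tox in cm = 5.21 nm * 1e-7 = 5.2100e-07 cm
Step 3: Cox = 3.45306e-13 / 5.2100e-07 = 6.63e-07 F/cm^2

6.63e-07


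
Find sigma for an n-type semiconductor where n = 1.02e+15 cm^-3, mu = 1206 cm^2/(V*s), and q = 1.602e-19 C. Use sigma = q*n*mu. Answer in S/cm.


Step 1: sigma = q * n * mu
Step 2: sigma = 1.602e-19 * 1.02e+15 * 1206
Step 3: sigma = 1.971e-01 S/cm

1.971e-01


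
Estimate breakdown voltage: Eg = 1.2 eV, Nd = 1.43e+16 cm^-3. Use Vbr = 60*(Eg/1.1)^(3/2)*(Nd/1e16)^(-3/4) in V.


Step 1: Eg/1.1 = 1.2/1.1 = 1.090909
Step 2: (Eg/1.1)^1.5 = 1.090909^1.5 = 1.139417
Step 3: (Nd/1e16)^(-0.75) = (1.43)^(-0.75) = 0.764712
Step 4: Vbr = 60 * 1.139417 * 0.764712 = 52.3 V

52.3


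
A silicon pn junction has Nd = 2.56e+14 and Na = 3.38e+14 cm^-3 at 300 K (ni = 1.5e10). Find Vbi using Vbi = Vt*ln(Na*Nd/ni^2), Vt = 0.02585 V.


Step 1: Compute Na*Nd/ni^2 = 3.38e+14 * 2.56e+14 / (1.5e10)^2 = 3.8457e+08
Step 2: ln(3.8457e+08) = 19.7676
Step 3: Vbi = 0.02585 * 19.7676 = 0.511 V

0.511


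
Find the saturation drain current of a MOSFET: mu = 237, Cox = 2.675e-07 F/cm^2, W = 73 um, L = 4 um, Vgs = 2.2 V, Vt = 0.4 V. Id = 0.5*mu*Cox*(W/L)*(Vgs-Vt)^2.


Step 1: Overdrive voltage Vov = Vgs - Vt = 2.2 - 0.4 = 1.8 V
Step 2: W/L = 73/4 = 18.25
Step 3: Id = 0.5 * 237 * 2.675e-07 * 18.25 * 1.8^2
Step 4: Id = 1.87e-03 A

1.87e-03


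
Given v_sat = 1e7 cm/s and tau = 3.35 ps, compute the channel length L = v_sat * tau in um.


Step 1: tau in seconds = 3.35 ps * 1e-12 = 3.3500e-12 s
Step 2: L = v_sat * tau = 1e7 * 3.3500e-12 = 3.3500e-05 cm
Step 3: L in um = 3.3500e-05 * 1e4 = 0.335 um

0.335


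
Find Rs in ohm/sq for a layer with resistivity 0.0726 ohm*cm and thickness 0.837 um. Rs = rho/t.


Step 1: Convert thickness to cm: t = 0.837 um = 8.3700e-05 cm
Step 2: Rs = rho / t = 0.0726 / 8.3700e-05
Step 3: Rs = 867.4 ohm/sq

867.4


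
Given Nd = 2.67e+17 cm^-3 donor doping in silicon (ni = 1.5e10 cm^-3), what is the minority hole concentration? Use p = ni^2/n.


Step 1: Since Nd >> ni, n ≈ Nd = 2.67e+17 cm^-3
Step 2: p = ni^2 / n = (1.5e10)^2 / 2.67e+17
Step 3: p = 2.25e20 / 2.67e+17 = 8.43e+02 cm^-3

8.43e+02


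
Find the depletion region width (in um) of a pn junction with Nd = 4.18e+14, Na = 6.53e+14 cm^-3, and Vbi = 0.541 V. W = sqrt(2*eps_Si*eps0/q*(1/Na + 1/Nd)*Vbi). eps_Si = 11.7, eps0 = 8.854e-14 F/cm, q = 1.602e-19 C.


Step 1: 1/Na + 1/Nd = 1/6.53e+14 + 1/4.18e+14 = 3.92374e-15
Step 2: 2*eps*eps0/q = 2*11.7*8.854e-14/1.602e-19 = 1.293281e+07
Step 3: W^2 = 1.293281e+07 * 3.92374e-15 * 0.541 = 2.74530e-08
Step 4: W = sqrt(2.74530e-08) = 1.657e-04 cm = 1.657 um

1.657


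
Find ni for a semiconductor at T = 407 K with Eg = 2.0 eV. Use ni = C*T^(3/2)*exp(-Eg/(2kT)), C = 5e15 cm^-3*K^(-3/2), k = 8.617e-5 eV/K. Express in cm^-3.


Step 1: Compute kT = 8.617e-5 * 407 = 0.03507119 eV
Step 2: Exponent = -Eg/(2kT) = -2.0/(2*0.03507119) = -28.51343
Step 3: T^(3/2) = 407^1.5 = 8210.92
Step 4: ni = 5e15 * 8210.92 * exp(-28.51343) = 1.70e+07 cm^-3

1.70e+07


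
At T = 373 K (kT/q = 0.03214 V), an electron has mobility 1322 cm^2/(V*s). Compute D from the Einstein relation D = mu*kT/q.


Step 1: D = mu * (kT/q)
Step 2: D = 1322 * 0.03214
Step 3: D = 42.49 cm^2/s

42.49


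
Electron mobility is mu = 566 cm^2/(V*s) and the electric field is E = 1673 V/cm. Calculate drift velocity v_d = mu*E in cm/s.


Step 1: v_d = mu * E
Step 2: v_d = 566 * 1673 = 946918
Step 3: v_d = 9.47e+05 cm/s

9.47e+05


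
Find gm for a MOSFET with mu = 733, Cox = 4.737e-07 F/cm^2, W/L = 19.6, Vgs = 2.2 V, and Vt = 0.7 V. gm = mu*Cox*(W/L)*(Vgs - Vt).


Step 1: Vov = Vgs - Vt = 2.2 - 0.7 = 1.5 V
Step 2: gm = mu * Cox * (W/L) * Vov
Step 3: gm = 733 * 4.737e-07 * 19.6 * 1.5 = 1.02e-02 S

1.02e-02


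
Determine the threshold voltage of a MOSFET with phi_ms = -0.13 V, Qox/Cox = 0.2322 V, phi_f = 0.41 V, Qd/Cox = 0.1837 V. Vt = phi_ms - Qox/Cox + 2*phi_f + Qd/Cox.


Step 1: Vt = phi_ms - Qox/Cox + 2*phi_f + Qd/Cox
Step 2: Vt = -0.13 - 0.2322 + 2*0.41 + 0.1837
Step 3: Vt = -0.13 - 0.2322 + 0.82 + 0.1837
Step 4: Vt = 0.6415 V

0.6415


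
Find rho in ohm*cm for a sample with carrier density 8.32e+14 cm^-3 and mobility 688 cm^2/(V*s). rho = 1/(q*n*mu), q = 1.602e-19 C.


Step 1: sigma = q * n * mu = 1.602e-19 * 8.32e+14 * 688 = 9.17010e-02 S/cm
Step 2: rho = 1 / sigma = 1 / 9.17010e-02 = 10.91 ohm*cm

10.91


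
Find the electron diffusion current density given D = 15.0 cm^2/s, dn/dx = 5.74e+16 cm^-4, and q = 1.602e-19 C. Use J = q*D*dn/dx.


Step 1: J = q * D * (dn/dx)
Step 2: J = 1.602e-19 * 15.0 * 5.74e+16
Step 3: J = 1.38e-01 A/cm^2

1.38e-01


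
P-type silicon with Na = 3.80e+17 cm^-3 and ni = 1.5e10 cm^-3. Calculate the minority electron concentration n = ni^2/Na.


Step 1: Majority hole concentration p ≈ Na = 3.80e+17 cm^-3
Step 2: n = ni^2 / Na = (1.5e10)^2 / 3.80e+17
Step 3: n = 5.92e+02 cm^-3

5.92e+02


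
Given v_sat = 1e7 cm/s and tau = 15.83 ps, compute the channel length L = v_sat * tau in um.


Step 1: tau in seconds = 15.83 ps * 1e-12 = 1.5830e-11 s
Step 2: L = v_sat * tau = 1e7 * 1.5830e-11 = 1.5830e-04 cm
Step 3: L in um = 1.5830e-04 * 1e4 = 1.583 um

1.583


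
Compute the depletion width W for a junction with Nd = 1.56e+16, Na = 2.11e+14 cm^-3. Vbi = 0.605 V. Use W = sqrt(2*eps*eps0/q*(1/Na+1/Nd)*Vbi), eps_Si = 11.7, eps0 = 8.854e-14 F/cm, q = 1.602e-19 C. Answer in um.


Step 1: 1/Na + 1/Nd = 1/2.11e+14 + 1/1.56e+16 = 4.80344e-15
Step 2: 2*eps*eps0/q = 2*11.7*8.854e-14/1.602e-19 = 1.293281e+07
Step 3: W^2 = 1.293281e+07 * 4.80344e-15 * 0.605 = 3.75838e-08
Step 4: W = sqrt(3.75838e-08) = 1.939e-04 cm = 1.939 um

1.939


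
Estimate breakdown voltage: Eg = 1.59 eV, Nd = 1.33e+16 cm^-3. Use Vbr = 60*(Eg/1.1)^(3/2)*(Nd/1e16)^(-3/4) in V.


Step 1: Eg/1.1 = 1.59/1.1 = 1.445455
Step 2: (Eg/1.1)^1.5 = 1.445455^1.5 = 1.737828
Step 3: (Nd/1e16)^(-0.75) = (1.33)^(-0.75) = 0.807442
Step 4: Vbr = 60 * 1.737828 * 0.807442 = 84.2 V

84.2


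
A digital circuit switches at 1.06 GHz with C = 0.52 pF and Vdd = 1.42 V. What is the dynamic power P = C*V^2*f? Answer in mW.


Step 1: V^2 = 1.42^2 = 2.0164 V^2
Step 2: P = C*V^2*f = 0.52e-12 F * 2.0164 * 1.06e9 Hz
Step 3: P = 1.11143968e-03 W
Step 4: P = 1.111 mW

1.111


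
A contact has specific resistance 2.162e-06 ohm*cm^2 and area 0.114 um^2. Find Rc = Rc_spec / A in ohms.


Step 1: Convert area to cm^2: 0.114 um^2 = 1.1400e-09 cm^2
Step 2: Rc = Rc_spec / A = 2.162e-06 / 1.1400e-09
Step 3: Rc = 1.90e+03 ohms

1.90e+03


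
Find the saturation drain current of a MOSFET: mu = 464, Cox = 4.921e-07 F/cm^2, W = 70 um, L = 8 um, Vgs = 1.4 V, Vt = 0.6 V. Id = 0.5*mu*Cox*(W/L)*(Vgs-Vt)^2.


Step 1: Overdrive voltage Vov = Vgs - Vt = 1.4 - 0.6 = 0.8 V
Step 2: W/L = 70/8 = 8.75
Step 3: Id = 0.5 * 464 * 4.921e-07 * 8.75 * 0.8^2
Step 4: Id = 6.39e-04 A

6.39e-04


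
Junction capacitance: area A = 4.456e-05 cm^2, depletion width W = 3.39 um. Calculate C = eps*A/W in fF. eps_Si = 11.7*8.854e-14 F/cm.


Step 1: eps_Si = 11.7 * 8.854e-14 = 1.035918e-12 F/cm
Step 2: W in cm = 3.39 * 1e-4 = 3.39e-04 cm
Step 3: C = 1.035918e-12 * 4.456e-05 / 3.39e-04 = 1.361667e-13 F
Step 4: C = 136.17 fF

136.17


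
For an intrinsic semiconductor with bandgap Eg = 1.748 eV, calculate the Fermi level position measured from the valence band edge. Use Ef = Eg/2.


Step 1: For an intrinsic semiconductor, the Fermi level sits at midgap.
Step 2: Ef = Eg / 2 = 1.748 / 2 = 0.874 eV

0.874


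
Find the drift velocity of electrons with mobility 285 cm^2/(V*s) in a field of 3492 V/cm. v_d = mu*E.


Step 1: v_d = mu * E
Step 2: v_d = 285 * 3492 = 995220
Step 3: v_d = 9.95e+05 cm/s

9.95e+05


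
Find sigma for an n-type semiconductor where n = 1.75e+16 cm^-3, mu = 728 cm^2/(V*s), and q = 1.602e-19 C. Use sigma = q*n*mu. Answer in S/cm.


Step 1: sigma = q * n * mu
Step 2: sigma = 1.602e-19 * 1.75e+16 * 728
Step 3: sigma = 2.041e+00 S/cm

2.041e+00


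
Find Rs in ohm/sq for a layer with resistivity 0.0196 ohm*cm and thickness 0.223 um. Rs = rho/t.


Step 1: Convert thickness to cm: t = 0.223 um = 2.2300e-05 cm
Step 2: Rs = rho / t = 0.0196 / 2.2300e-05
Step 3: Rs = 878.9 ohm/sq

878.9


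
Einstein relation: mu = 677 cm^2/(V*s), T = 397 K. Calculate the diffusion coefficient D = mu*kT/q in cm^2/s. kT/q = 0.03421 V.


Step 1: D = mu * (kT/q)
Step 2: D = 677 * 0.03421
Step 3: D = 23.16 cm^2/s

23.16


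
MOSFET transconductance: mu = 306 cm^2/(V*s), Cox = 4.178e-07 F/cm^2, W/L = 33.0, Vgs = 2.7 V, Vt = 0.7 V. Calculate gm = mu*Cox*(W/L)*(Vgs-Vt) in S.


Step 1: Vov = Vgs - Vt = 2.7 - 0.7 = 2.0 V
Step 2: gm = mu * Cox * (W/L) * Vov
Step 3: gm = 306 * 4.178e-07 * 33.0 * 2.0 = 8.44e-03 S

8.44e-03


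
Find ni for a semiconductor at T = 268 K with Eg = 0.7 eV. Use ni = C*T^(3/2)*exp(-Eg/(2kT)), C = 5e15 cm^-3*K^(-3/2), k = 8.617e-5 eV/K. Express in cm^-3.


Step 1: Compute kT = 8.617e-5 * 268 = 0.02309356 eV
Step 2: Exponent = -Eg/(2kT) = -0.7/(2*0.02309356) = -15.15574
Step 3: T^(3/2) = 268^1.5 = 4387.35
Step 4: ni = 5e15 * 4387.35 * exp(-15.15574) = 5.74e+12 cm^-3

5.74e+12


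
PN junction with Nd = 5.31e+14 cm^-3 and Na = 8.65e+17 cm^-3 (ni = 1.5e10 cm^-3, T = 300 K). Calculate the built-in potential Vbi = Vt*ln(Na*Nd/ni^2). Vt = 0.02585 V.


Step 1: Compute Na*Nd/ni^2 = 8.65e+17 * 5.31e+14 / (1.5e10)^2 = 2.0414e+12
Step 2: ln(2.0414e+12) = 28.3447
Step 3: Vbi = 0.02585 * 28.3447 = 0.733 V

0.733


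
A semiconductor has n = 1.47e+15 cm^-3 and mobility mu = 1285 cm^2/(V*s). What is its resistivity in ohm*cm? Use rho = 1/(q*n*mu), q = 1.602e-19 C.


Step 1: sigma = q * n * mu = 1.602e-19 * 1.47e+15 * 1285 = 3.02610e-01 S/cm
Step 2: rho = 1 / sigma = 1 / 3.02610e-01 = 3.305 ohm*cm

3.305


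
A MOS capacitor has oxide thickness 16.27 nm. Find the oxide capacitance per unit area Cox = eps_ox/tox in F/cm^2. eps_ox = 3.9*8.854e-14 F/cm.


Step 1: eps_ox = 3.9 * 8.854e-14 = 3.45306e-13 F/cm
Step 2: tox in cm = 16.27 nm * 1e-7 = 1.6270e-06 cm
Step 3: Cox = 3.45306e-13 / 1.6270e-06 = 2.12e-07 F/cm^2

2.12e-07


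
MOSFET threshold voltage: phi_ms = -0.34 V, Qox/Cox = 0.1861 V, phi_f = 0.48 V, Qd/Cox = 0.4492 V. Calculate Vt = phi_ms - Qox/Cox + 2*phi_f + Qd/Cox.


Step 1: Vt = phi_ms - Qox/Cox + 2*phi_f + Qd/Cox
Step 2: Vt = -0.34 - 0.1861 + 2*0.48 + 0.4492
Step 3: Vt = -0.34 - 0.1861 + 0.96 + 0.4492
Step 4: Vt = 0.8831 V

0.8831


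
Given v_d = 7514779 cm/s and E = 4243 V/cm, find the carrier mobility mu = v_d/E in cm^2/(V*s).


Step 1: mu = v_d / E
Step 2: mu = 7514779 / 4243
Step 3: mu = 1771.1 cm^2/(V*s)

1771.1


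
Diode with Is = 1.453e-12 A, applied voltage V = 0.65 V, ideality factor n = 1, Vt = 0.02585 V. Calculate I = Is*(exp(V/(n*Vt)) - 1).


Step 1: V/(n*Vt) = 0.65/(1*0.02585) = 25.1451
Step 2: exp(25.1451) = 8.3249e+10
Step 3: I = 1.453e-12 * (8.3249e+10 - 1) = 1.21e-01 A

1.21e-01


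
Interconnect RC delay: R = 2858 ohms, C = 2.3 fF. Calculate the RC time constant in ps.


Step 1: tau = R * C
Step 2: tau = 2858 * 2.3 fF = 2858 * 2.3e-15 F
Step 3: tau = 6.5734e-12 s = 6.5734 ps

6.5734


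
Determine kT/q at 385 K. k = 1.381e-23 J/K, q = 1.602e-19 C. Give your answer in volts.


Step 1: kT = 1.381e-23 * 385 = 5.31685e-21 J
Step 2: Vt = kT/q = 5.31685e-21 / 1.602e-19
Step 3: Vt = 0.03319 V

0.03319


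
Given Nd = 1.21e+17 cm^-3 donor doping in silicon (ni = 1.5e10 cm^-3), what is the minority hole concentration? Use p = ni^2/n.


Step 1: Since Nd >> ni, n ≈ Nd = 1.21e+17 cm^-3
Step 2: p = ni^2 / n = (1.5e10)^2 / 1.21e+17
Step 3: p = 2.25e20 / 1.21e+17 = 1.86e+03 cm^-3

1.86e+03


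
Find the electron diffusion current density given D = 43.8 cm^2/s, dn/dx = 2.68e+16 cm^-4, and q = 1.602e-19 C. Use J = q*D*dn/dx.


Step 1: J = q * D * (dn/dx)
Step 2: J = 1.602e-19 * 43.8 * 2.68e+16
Step 3: J = 1.88e-01 A/cm^2

1.88e-01


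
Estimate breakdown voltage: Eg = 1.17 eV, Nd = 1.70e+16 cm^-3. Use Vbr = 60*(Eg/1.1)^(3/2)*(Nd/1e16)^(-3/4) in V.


Step 1: Eg/1.1 = 1.17/1.1 = 1.063636
Step 2: (Eg/1.1)^1.5 = 1.063636^1.5 = 1.096957
Step 3: (Nd/1e16)^(-0.75) = (1.7)^(-0.75) = 0.671681
Step 4: Vbr = 60 * 1.096957 * 0.671681 = 44.2 V

44.2


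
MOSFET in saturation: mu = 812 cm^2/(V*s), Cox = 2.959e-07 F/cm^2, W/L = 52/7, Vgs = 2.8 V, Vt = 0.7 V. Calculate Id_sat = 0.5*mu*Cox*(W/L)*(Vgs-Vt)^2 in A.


Step 1: Overdrive voltage Vov = Vgs - Vt = 2.8 - 0.7 = 2.1 V
Step 2: W/L = 52/7 = 7.42857
Step 3: Id = 0.5 * 812 * 2.959e-07 * 7.42857 * 2.1^2
Step 4: Id = 3.94e-03 A

3.94e-03


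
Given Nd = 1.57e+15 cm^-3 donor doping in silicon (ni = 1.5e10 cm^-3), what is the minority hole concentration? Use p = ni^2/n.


Step 1: Since Nd >> ni, n ≈ Nd = 1.57e+15 cm^-3
Step 2: p = ni^2 / n = (1.5e10)^2 / 1.57e+15
Step 3: p = 2.25e20 / 1.57e+15 = 1.43e+05 cm^-3

1.43e+05


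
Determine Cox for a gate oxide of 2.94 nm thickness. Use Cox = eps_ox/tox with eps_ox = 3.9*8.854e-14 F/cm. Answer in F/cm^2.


Step 1: eps_ox = 3.9 * 8.854e-14 = 3.45306e-13 F/cm
Step 2: tox in cm = 2.94 nm * 1e-7 = 2.9400e-07 cm
Step 3: Cox = 3.45306e-13 / 2.9400e-07 = 1.17e-06 F/cm^2

1.17e-06


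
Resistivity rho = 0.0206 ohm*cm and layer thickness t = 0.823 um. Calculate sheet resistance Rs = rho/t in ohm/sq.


Step 1: Convert thickness to cm: t = 0.823 um = 8.2300e-05 cm
Step 2: Rs = rho / t = 0.0206 / 8.2300e-05
Step 3: Rs = 250.3 ohm/sq

250.3


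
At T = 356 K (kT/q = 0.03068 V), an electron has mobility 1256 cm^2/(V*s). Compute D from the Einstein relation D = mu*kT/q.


Step 1: D = mu * (kT/q)
Step 2: D = 1256 * 0.03068
Step 3: D = 38.53 cm^2/s

38.53


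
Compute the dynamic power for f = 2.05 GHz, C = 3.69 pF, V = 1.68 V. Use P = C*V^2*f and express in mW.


Step 1: V^2 = 1.68^2 = 2.8224 V^2
Step 2: P = C*V^2*f = 3.69e-12 F * 2.8224 * 2.05e9 Hz
Step 3: P = 2.13500448e-02 W
Step 4: P = 21.35 mW

21.35


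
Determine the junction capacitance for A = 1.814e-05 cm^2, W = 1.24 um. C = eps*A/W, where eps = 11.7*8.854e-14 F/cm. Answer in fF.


Step 1: eps_Si = 11.7 * 8.854e-14 = 1.035918e-12 F/cm
Step 2: W in cm = 1.24 * 1e-4 = 1.24e-04 cm
Step 3: C = 1.035918e-12 * 1.814e-05 / 1.24e-04 = 1.515448e-13 F
Step 4: C = 151.54 fF

151.54


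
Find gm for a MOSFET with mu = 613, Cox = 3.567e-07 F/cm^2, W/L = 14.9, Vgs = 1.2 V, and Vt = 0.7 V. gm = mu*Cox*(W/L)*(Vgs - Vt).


Step 1: Vov = Vgs - Vt = 1.2 - 0.7 = 0.5 V
Step 2: gm = mu * Cox * (W/L) * Vov
Step 3: gm = 613 * 3.567e-07 * 14.9 * 0.5 = 1.63e-03 S

1.63e-03


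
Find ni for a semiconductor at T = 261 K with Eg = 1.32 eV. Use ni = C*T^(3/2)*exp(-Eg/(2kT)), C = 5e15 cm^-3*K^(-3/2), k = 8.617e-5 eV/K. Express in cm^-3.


Step 1: Compute kT = 8.617e-5 * 261 = 0.02249037 eV
Step 2: Exponent = -Eg/(2kT) = -1.32/(2*0.02249037) = -29.34589
Step 3: T^(3/2) = 261^1.5 = 4216.58
Step 4: ni = 5e15 * 4216.58 * exp(-29.34589) = 3.79e+06 cm^-3

3.79e+06


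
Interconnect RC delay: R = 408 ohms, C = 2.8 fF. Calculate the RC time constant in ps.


Step 1: tau = R * C
Step 2: tau = 408 * 2.8 fF = 408 * 2.8e-15 F
Step 3: tau = 1.1424e-12 s = 1.1424 ps

1.1424


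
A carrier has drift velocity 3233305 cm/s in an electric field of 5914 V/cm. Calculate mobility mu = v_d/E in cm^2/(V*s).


Step 1: mu = v_d / E
Step 2: mu = 3233305 / 5914
Step 3: mu = 546.72 cm^2/(V*s)

546.72


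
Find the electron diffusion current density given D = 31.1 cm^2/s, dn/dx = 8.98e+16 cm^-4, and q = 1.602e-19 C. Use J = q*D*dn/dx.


Step 1: J = q * D * (dn/dx)
Step 2: J = 1.602e-19 * 31.1 * 8.98e+16
Step 3: J = 4.47e-01 A/cm^2

4.47e-01


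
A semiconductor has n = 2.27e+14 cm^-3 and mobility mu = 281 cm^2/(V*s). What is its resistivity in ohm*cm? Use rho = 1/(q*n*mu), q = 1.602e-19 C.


Step 1: sigma = q * n * mu = 1.602e-19 * 2.27e+14 * 281 = 1.02187e-02 S/cm
Step 2: rho = 1 / sigma = 1 / 1.02187e-02 = 97.86 ohm*cm

97.86


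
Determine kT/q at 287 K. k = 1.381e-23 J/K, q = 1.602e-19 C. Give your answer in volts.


Step 1: kT = 1.381e-23 * 287 = 3.96347e-21 J
Step 2: Vt = kT/q = 3.96347e-21 / 1.602e-19
Step 3: Vt = 0.02474 V

0.02474


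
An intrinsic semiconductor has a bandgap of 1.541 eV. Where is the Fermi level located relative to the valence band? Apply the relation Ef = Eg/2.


Step 1: For an intrinsic semiconductor, the Fermi level sits at midgap.
Step 2: Ef = Eg / 2 = 1.541 / 2 = 0.7705 eV

0.7705


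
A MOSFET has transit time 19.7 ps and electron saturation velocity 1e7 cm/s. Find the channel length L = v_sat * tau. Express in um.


Step 1: tau in seconds = 19.7 ps * 1e-12 = 1.9700e-11 s
Step 2: L = v_sat * tau = 1e7 * 1.9700e-11 = 1.9700e-04 cm
Step 3: L in um = 1.9700e-04 * 1e4 = 1.97 um

1.97


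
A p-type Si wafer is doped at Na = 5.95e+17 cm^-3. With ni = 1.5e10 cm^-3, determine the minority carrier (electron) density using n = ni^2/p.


Step 1: Majority hole concentration p ≈ Na = 5.95e+17 cm^-3
Step 2: n = ni^2 / Na = (1.5e10)^2 / 5.95e+17
Step 3: n = 3.78e+02 cm^-3

3.78e+02


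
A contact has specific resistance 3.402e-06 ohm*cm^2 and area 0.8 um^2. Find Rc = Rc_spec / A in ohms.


Step 1: Convert area to cm^2: 0.8 um^2 = 8.0000e-09 cm^2
Step 2: Rc = Rc_spec / A = 3.402e-06 / 8.0000e-09
Step 3: Rc = 4.25e+02 ohms

4.25e+02


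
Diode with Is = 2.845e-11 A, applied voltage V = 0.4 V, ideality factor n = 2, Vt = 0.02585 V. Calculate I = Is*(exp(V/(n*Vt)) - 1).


Step 1: V/(n*Vt) = 0.4/(2*0.02585) = 7.7369
Step 2: exp(7.7369) = 2.2914e+03
Step 3: I = 2.845e-11 * (2.2914e+03 - 1) = 6.52e-08 A

6.52e-08


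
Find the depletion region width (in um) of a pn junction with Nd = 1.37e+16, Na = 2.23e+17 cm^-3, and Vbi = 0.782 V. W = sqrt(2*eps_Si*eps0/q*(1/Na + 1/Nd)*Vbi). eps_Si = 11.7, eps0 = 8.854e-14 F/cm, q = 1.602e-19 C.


Step 1: 1/Na + 1/Nd = 1/2.23e+17 + 1/1.37e+16 = 7.74770e-17
Step 2: 2*eps*eps0/q = 2*11.7*8.854e-14/1.602e-19 = 1.293281e+07
Step 3: W^2 = 1.293281e+07 * 7.74770e-17 * 0.782 = 7.83560e-10
Step 4: W = sqrt(7.83560e-10) = 2.799e-05 cm = 0.2799 um

0.2799


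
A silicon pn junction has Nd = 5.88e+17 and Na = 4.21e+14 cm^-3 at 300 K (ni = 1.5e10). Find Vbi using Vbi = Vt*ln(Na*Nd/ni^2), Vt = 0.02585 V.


Step 1: Compute Na*Nd/ni^2 = 4.21e+14 * 5.88e+17 / (1.5e10)^2 = 1.1002e+12
Step 2: ln(1.1002e+12) = 27.7265
Step 3: Vbi = 0.02585 * 27.7265 = 0.717 V

0.717


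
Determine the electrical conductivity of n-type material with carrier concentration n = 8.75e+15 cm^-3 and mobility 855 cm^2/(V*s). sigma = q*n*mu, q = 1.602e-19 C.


Step 1: sigma = q * n * mu
Step 2: sigma = 1.602e-19 * 8.75e+15 * 855
Step 3: sigma = 1.198e+00 S/cm

1.198e+00


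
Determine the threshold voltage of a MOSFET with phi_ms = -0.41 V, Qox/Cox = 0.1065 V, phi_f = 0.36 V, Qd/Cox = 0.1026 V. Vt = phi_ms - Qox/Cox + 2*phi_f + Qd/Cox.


Step 1: Vt = phi_ms - Qox/Cox + 2*phi_f + Qd/Cox
Step 2: Vt = -0.41 - 0.1065 + 2*0.36 + 0.1026
Step 3: Vt = -0.41 - 0.1065 + 0.72 + 0.1026
Step 4: Vt = 0.3061 V

0.3061


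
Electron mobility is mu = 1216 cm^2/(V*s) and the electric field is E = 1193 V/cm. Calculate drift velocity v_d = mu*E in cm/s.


Step 1: v_d = mu * E
Step 2: v_d = 1216 * 1193 = 1450688
Step 3: v_d = 1.45e+06 cm/s

1.45e+06


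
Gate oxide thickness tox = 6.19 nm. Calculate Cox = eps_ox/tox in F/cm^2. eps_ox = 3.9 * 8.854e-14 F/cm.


Step 1: eps_ox = 3.9 * 8.854e-14 = 3.45306e-13 F/cm
Step 2: tox in cm = 6.19 nm * 1e-7 = 6.1900e-07 cm
Step 3: Cox = 3.45306e-13 / 6.1900e-07 = 5.58e-07 F/cm^2

5.58e-07


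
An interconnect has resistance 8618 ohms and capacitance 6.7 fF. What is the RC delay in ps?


Step 1: tau = R * C
Step 2: tau = 8618 * 6.7 fF = 8618 * 6.7e-15 F
Step 3: tau = 5.77406e-11 s = 57.7406 ps

57.7406


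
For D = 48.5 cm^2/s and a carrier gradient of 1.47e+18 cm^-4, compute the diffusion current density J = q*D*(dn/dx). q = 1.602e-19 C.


Step 1: J = q * D * (dn/dx)
Step 2: J = 1.602e-19 * 48.5 * 1.47e+18
Step 3: J = 1.14e+01 A/cm^2

1.14e+01


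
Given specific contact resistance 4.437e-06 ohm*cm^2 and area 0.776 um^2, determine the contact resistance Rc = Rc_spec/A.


Step 1: Convert area to cm^2: 0.776 um^2 = 7.7600e-09 cm^2
Step 2: Rc = Rc_spec / A = 4.437e-06 / 7.7600e-09
Step 3: Rc = 5.72e+02 ohms

5.72e+02


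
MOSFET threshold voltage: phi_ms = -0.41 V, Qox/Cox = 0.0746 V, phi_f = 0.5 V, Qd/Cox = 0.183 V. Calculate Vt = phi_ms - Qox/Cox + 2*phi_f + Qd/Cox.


Step 1: Vt = phi_ms - Qox/Cox + 2*phi_f + Qd/Cox
Step 2: Vt = -0.41 - 0.0746 + 2*0.5 + 0.183
Step 3: Vt = -0.41 - 0.0746 + 1.0 + 0.183
Step 4: Vt = 0.6984 V

0.6984


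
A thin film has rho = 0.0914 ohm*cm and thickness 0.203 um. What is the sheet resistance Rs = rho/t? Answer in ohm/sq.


Step 1: Convert thickness to cm: t = 0.203 um = 2.0300e-05 cm
Step 2: Rs = rho / t = 0.0914 / 2.0300e-05
Step 3: Rs = 4502.5 ohm/sq

4502.5


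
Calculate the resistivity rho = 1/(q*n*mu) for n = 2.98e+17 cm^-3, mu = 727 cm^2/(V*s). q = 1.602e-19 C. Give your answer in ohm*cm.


Step 1: sigma = q * n * mu = 1.602e-19 * 2.98e+17 * 727 = 3.47067e+01 S/cm
Step 2: rho = 1 / sigma = 1 / 3.47067e+01 = 0.02881 ohm*cm

0.02881


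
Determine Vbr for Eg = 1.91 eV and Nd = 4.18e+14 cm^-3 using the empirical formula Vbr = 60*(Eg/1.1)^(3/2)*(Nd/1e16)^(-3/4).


Step 1: Eg/1.1 = 1.91/1.1 = 1.736364
Step 2: (Eg/1.1)^1.5 = 1.736364^1.5 = 2.288027
Step 3: (Nd/1e16)^(-0.75) = (0.0418)^(-0.75) = 10.817273
Step 4: Vbr = 60 * 2.288027 * 10.817273 = 1485.0 V

1485.0


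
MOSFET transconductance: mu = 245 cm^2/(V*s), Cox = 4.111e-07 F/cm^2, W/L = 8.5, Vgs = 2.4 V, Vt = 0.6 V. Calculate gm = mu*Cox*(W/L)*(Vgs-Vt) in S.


Step 1: Vov = Vgs - Vt = 2.4 - 0.6 = 1.8 V
Step 2: gm = mu * Cox * (W/L) * Vov
Step 3: gm = 245 * 4.111e-07 * 8.5 * 1.8 = 1.54e-03 S

1.54e-03


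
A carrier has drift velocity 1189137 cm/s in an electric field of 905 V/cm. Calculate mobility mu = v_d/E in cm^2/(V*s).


Step 1: mu = v_d / E
Step 2: mu = 1189137 / 905
Step 3: mu = 1313.96 cm^2/(V*s)

1313.96


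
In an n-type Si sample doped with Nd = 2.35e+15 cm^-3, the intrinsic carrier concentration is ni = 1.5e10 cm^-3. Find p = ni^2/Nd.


Step 1: Since Nd >> ni, n ≈ Nd = 2.35e+15 cm^-3
Step 2: p = ni^2 / n = (1.5e10)^2 / 2.35e+15
Step 3: p = 2.25e20 / 2.35e+15 = 9.57e+04 cm^-3

9.57e+04


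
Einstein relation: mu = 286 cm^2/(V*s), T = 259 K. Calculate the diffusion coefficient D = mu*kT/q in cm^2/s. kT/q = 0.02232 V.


Step 1: D = mu * (kT/q)
Step 2: D = 286 * 0.02232
Step 3: D = 6.38 cm^2/s

6.38


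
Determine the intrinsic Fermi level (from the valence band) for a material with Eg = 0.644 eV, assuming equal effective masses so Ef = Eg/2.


Step 1: For an intrinsic semiconductor, the Fermi level sits at midgap.
Step 2: Ef = Eg / 2 = 0.644 / 2 = 0.322 eV

0.322


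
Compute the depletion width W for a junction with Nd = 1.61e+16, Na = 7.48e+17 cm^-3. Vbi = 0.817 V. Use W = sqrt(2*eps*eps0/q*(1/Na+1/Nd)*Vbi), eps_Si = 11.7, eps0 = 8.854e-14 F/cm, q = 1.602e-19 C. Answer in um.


Step 1: 1/Na + 1/Nd = 1/7.48e+17 + 1/1.61e+16 = 6.34487e-17
Step 2: 2*eps*eps0/q = 2*11.7*8.854e-14/1.602e-19 = 1.293281e+07
Step 3: W^2 = 1.293281e+07 * 6.34487e-17 * 0.817 = 6.70406e-10
Step 4: W = sqrt(6.70406e-10) = 2.589e-05 cm = 0.2589 um

0.2589


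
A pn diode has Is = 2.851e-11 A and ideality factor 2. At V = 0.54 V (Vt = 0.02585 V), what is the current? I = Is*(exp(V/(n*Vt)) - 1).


Step 1: V/(n*Vt) = 0.54/(2*0.02585) = 10.4449
Step 2: exp(10.4449) = 3.4369e+04
Step 3: I = 2.851e-11 * (3.4369e+04 - 1) = 9.80e-07 A

9.80e-07


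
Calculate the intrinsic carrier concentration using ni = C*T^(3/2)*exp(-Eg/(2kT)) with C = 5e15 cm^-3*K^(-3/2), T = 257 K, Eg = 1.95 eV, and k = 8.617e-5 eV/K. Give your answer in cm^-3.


Step 1: Compute kT = 8.617e-5 * 257 = 0.02214569 eV
Step 2: Exponent = -Eg/(2kT) = -1.95/(2*0.02214569) = -44.02663
Step 3: T^(3/2) = 257^1.5 = 4120.02
Step 4: ni = 5e15 * 4120.02 * exp(-44.02663) = 1.56e+00 cm^-3

1.56e+00


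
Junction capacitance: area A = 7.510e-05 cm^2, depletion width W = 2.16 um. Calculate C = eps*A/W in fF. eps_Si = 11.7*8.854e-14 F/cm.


Step 1: eps_Si = 11.7 * 8.854e-14 = 1.035918e-12 F/cm
Step 2: W in cm = 2.16 * 1e-4 = 2.16e-04 cm
Step 3: C = 1.035918e-12 * 7.510e-05 / 2.16e-04 = 3.601733e-13 F
Step 4: C = 360.17 fF

360.17


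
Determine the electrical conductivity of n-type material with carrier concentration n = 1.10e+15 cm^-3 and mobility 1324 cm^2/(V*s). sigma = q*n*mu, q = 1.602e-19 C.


Step 1: sigma = q * n * mu
Step 2: sigma = 1.602e-19 * 1.10e+15 * 1324
Step 3: sigma = 2.333e-01 S/cm

2.333e-01


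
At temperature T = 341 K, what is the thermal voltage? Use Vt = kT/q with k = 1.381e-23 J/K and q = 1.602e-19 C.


Step 1: kT = 1.381e-23 * 341 = 4.70921e-21 J
Step 2: Vt = kT/q = 4.70921e-21 / 1.602e-19
Step 3: Vt = 0.0294 V

0.0294


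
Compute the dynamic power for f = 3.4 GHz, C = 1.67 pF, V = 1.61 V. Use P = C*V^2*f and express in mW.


Step 1: V^2 = 1.61^2 = 2.5921 V^2
Step 2: P = C*V^2*f = 1.67e-12 F * 2.5921 * 3.4e9 Hz
Step 3: P = 1.47179438e-02 W
Step 4: P = 14.718 mW

14.718


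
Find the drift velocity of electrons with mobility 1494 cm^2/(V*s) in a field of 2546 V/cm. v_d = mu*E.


Step 1: v_d = mu * E
Step 2: v_d = 1494 * 2546 = 3803724
Step 3: v_d = 3.80e+06 cm/s

3.80e+06


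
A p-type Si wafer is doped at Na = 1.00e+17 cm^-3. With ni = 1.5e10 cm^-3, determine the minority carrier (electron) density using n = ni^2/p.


Step 1: Majority hole concentration p ≈ Na = 1.00e+17 cm^-3
Step 2: n = ni^2 / Na = (1.5e10)^2 / 1.00e+17
Step 3: n = 2.25e+03 cm^-3

2.25e+03


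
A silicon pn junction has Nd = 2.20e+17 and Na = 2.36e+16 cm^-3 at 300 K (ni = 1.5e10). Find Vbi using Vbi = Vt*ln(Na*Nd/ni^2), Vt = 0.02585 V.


Step 1: Compute Na*Nd/ni^2 = 2.36e+16 * 2.20e+17 / (1.5e10)^2 = 2.3076e+13
Step 2: ln(2.3076e+13) = 30.7698
Step 3: Vbi = 0.02585 * 30.7698 = 0.795 V

0.795


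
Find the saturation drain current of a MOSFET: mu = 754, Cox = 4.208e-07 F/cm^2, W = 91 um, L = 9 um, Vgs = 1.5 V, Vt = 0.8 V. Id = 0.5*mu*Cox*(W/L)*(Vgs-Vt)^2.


Step 1: Overdrive voltage Vov = Vgs - Vt = 1.5 - 0.8 = 0.7 V
Step 2: W/L = 91/9 = 10.1111
Step 3: Id = 0.5 * 754 * 4.208e-07 * 10.1111 * 0.7^2
Step 4: Id = 7.86e-04 A

7.86e-04


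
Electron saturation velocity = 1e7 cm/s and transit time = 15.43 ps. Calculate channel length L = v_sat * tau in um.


Step 1: tau in seconds = 15.43 ps * 1e-12 = 1.5430e-11 s
Step 2: L = v_sat * tau = 1e7 * 1.5430e-11 = 1.5430e-04 cm
Step 3: L in um = 1.5430e-04 * 1e4 = 1.543 um

1.543


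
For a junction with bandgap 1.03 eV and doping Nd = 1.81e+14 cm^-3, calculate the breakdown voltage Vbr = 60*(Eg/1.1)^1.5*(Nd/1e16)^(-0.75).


Step 1: Eg/1.1 = 1.03/1.1 = 0.936364
Step 2: (Eg/1.1)^1.5 = 0.936364^1.5 = 0.906081
Step 3: (Nd/1e16)^(-0.75) = (0.0181)^(-0.75) = 20.264742
Step 4: Vbr = 60 * 0.906081 * 20.264742 = 1101.7 V

1101.7


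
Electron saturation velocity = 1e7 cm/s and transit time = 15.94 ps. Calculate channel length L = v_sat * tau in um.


Step 1: tau in seconds = 15.94 ps * 1e-12 = 1.5940e-11 s
Step 2: L = v_sat * tau = 1e7 * 1.5940e-11 = 1.5940e-04 cm
Step 3: L in um = 1.5940e-04 * 1e4 = 1.594 um

1.594


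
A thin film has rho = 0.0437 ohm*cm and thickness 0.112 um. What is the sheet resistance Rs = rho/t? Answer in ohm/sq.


Step 1: Convert thickness to cm: t = 0.112 um = 1.1200e-05 cm
Step 2: Rs = rho / t = 0.0437 / 1.1200e-05
Step 3: Rs = 3901.8 ohm/sq

3901.8


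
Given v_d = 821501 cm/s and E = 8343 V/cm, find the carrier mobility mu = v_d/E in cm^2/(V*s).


Step 1: mu = v_d / E
Step 2: mu = 821501 / 8343
Step 3: mu = 98.47 cm^2/(V*s)

98.47


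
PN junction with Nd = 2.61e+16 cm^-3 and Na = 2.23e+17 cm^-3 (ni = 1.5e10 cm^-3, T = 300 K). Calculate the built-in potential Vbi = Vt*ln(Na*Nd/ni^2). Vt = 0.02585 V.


Step 1: Compute Na*Nd/ni^2 = 2.23e+17 * 2.61e+16 / (1.5e10)^2 = 2.5868e+13
Step 2: ln(2.5868e+13) = 30.8840
Step 3: Vbi = 0.02585 * 30.8840 = 0.798 V

0.798


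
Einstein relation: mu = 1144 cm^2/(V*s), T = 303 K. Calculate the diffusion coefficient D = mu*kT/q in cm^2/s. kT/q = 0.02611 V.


Step 1: D = mu * (kT/q)
Step 2: D = 1144 * 0.02611
Step 3: D = 29.87 cm^2/s

29.87


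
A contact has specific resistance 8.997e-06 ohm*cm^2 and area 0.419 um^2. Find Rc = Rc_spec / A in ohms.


Step 1: Convert area to cm^2: 0.419 um^2 = 4.1900e-09 cm^2
Step 2: Rc = Rc_spec / A = 8.997e-06 / 4.1900e-09
Step 3: Rc = 2.15e+03 ohms

2.15e+03


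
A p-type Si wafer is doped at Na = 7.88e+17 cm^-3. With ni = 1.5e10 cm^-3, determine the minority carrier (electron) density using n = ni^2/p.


Step 1: Majority hole concentration p ≈ Na = 7.88e+17 cm^-3
Step 2: n = ni^2 / Na = (1.5e10)^2 / 7.88e+17
Step 3: n = 2.86e+02 cm^-3

2.86e+02


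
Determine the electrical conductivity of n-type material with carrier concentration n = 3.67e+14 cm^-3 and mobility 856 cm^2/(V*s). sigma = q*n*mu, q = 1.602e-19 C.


Step 1: sigma = q * n * mu
Step 2: sigma = 1.602e-19 * 3.67e+14 * 856
Step 3: sigma = 5.033e-02 S/cm

5.033e-02


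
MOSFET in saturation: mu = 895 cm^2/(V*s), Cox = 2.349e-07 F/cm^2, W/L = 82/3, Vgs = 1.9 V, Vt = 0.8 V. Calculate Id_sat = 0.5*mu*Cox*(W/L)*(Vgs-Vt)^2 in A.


Step 1: Overdrive voltage Vov = Vgs - Vt = 1.9 - 0.8 = 1.1 V
Step 2: W/L = 82/3 = 27.3333
Step 3: Id = 0.5 * 895 * 2.349e-07 * 27.3333 * 1.1^2
Step 4: Id = 3.48e-03 A

3.48e-03


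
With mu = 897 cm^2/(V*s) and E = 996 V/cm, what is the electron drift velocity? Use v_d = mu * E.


Step 1: v_d = mu * E
Step 2: v_d = 897 * 996 = 893412
Step 3: v_d = 8.93e+05 cm/s

8.93e+05


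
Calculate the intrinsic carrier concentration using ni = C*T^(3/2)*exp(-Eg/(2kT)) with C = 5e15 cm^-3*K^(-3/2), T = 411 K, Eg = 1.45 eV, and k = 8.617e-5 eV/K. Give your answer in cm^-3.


Step 1: Compute kT = 8.617e-5 * 411 = 0.03541587 eV
Step 2: Exponent = -Eg/(2kT) = -1.45/(2*0.03541587) = -20.47105
Step 3: T^(3/2) = 411^1.5 = 8332.26
Step 4: ni = 5e15 * 8332.26 * exp(-20.47105) = 5.36e+10 cm^-3

5.36e+10


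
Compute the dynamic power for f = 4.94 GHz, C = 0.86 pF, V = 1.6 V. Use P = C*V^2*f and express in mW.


Step 1: V^2 = 1.6^2 = 2.56 V^2
Step 2: P = C*V^2*f = 0.86e-12 F * 2.56 * 4.94e9 Hz
Step 3: P = 1.0875904e-02 W
Step 4: P = 10.876 mW

10.876


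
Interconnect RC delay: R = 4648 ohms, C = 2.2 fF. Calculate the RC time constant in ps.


Step 1: tau = R * C
Step 2: tau = 4648 * 2.2 fF = 4648 * 2.2e-15 F
Step 3: tau = 1.02256e-11 s = 10.2256 ps

10.2256


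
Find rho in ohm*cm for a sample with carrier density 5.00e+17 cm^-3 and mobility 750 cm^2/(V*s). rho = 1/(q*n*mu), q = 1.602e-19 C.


Step 1: sigma = q * n * mu = 1.602e-19 * 5.00e+17 * 750 = 6.00750e+01 S/cm
Step 2: rho = 1 / sigma = 1 / 6.00750e+01 = 0.01665 ohm*cm

0.01665


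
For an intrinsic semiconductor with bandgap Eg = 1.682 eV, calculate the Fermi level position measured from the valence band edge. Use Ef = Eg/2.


Step 1: For an intrinsic semiconductor, the Fermi level sits at midgap.
Step 2: Ef = Eg / 2 = 1.682 / 2 = 0.841 eV

0.841


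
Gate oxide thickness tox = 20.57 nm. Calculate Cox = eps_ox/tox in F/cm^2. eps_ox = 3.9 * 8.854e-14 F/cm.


Step 1: eps_ox = 3.9 * 8.854e-14 = 3.45306e-13 F/cm
Step 2: tox in cm = 20.57 nm * 1e-7 = 2.0570e-06 cm
Step 3: Cox = 3.45306e-13 / 2.0570e-06 = 1.68e-07 F/cm^2

1.68e-07


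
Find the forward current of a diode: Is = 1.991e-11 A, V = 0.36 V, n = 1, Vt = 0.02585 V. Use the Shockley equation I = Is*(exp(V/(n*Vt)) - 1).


Step 1: V/(n*Vt) = 0.36/(1*0.02585) = 13.9265
Step 2: exp(13.9265) = 1.1174e+06
Step 3: I = 1.991e-11 * (1.1174e+06 - 1) = 2.22e-05 A

2.22e-05


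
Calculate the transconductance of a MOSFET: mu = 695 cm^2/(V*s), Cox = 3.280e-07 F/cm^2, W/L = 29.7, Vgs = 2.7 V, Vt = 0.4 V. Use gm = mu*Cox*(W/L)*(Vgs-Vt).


Step 1: Vov = Vgs - Vt = 2.7 - 0.4 = 2.3 V
Step 2: gm = mu * Cox * (W/L) * Vov
Step 3: gm = 695 * 3.280e-07 * 29.7 * 2.3 = 1.56e-02 S

1.56e-02


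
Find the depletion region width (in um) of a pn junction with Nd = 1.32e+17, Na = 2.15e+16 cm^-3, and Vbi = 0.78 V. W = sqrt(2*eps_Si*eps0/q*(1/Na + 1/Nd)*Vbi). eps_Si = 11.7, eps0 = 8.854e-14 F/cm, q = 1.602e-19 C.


Step 1: 1/Na + 1/Nd = 1/2.15e+16 + 1/1.32e+17 = 5.40874e-17
Step 2: 2*eps*eps0/q = 2*11.7*8.854e-14/1.602e-19 = 1.293281e+07
Step 3: W^2 = 1.293281e+07 * 5.40874e-17 * 0.78 = 5.45612e-10
Step 4: W = sqrt(5.45612e-10) = 2.336e-05 cm = 0.2336 um

0.2336


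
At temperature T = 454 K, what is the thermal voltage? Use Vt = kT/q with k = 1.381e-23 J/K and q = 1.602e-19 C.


Step 1: kT = 1.381e-23 * 454 = 6.26974e-21 J
Step 2: Vt = kT/q = 6.26974e-21 / 1.602e-19
Step 3: Vt = 0.03914 V

0.03914


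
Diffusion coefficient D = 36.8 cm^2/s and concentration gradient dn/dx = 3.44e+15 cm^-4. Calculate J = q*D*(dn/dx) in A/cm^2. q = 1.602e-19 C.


Step 1: J = q * D * (dn/dx)
Step 2: J = 1.602e-19 * 36.8 * 3.44e+15
Step 3: J = 2.03e-02 A/cm^2

2.03e-02


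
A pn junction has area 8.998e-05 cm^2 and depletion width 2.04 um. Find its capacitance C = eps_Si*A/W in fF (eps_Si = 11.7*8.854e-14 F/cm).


Step 1: eps_Si = 11.7 * 8.854e-14 = 1.035918e-12 F/cm
Step 2: W in cm = 2.04 * 1e-4 = 2.04e-04 cm
Step 3: C = 1.035918e-12 * 8.998e-05 / 2.04e-04 = 4.569211e-13 F
Step 4: C = 456.92 fF

456.92


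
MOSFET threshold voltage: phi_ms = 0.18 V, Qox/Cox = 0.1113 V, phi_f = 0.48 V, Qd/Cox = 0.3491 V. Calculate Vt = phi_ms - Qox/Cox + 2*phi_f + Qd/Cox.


Step 1: Vt = phi_ms - Qox/Cox + 2*phi_f + Qd/Cox
Step 2: Vt = 0.18 - 0.1113 + 2*0.48 + 0.3491
Step 3: Vt = 0.18 - 0.1113 + 0.96 + 0.3491
Step 4: Vt = 1.3778 V

1.3778


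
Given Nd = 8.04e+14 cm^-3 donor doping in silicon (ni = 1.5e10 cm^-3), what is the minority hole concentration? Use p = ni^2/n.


Step 1: Since Nd >> ni, n ≈ Nd = 8.04e+14 cm^-3
Step 2: p = ni^2 / n = (1.5e10)^2 / 8.04e+14
Step 3: p = 2.25e20 / 8.04e+14 = 2.80e+05 cm^-3

2.80e+05


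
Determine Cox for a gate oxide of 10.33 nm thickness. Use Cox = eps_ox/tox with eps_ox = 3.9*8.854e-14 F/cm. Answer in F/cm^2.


Step 1: eps_ox = 3.9 * 8.854e-14 = 3.45306e-13 F/cm
Step 2: tox in cm = 10.33 nm * 1e-7 = 1.0330e-06 cm
Step 3: Cox = 3.45306e-13 / 1.0330e-06 = 3.34e-07 F/cm^2

3.34e-07


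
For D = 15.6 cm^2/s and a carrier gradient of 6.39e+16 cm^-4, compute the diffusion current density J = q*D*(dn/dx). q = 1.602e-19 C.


Step 1: J = q * D * (dn/dx)
Step 2: J = 1.602e-19 * 15.6 * 6.39e+16
Step 3: J = 1.60e-01 A/cm^2

1.60e-01


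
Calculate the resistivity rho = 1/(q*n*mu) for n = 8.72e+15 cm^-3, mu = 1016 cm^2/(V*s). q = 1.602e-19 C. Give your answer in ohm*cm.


Step 1: sigma = q * n * mu = 1.602e-19 * 8.72e+15 * 1016 = 1.41930e+00 S/cm
Step 2: rho = 1 / sigma = 1 / 1.41930e+00 = 0.7046 ohm*cm

0.7046


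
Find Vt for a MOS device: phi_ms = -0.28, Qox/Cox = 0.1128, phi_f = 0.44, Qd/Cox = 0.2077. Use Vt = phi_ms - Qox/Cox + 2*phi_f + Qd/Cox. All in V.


Step 1: Vt = phi_ms - Qox/Cox + 2*phi_f + Qd/Cox
Step 2: Vt = -0.28 - 0.1128 + 2*0.44 + 0.2077
Step 3: Vt = -0.28 - 0.1128 + 0.88 + 0.2077
Step 4: Vt = 0.6949 V

0.6949


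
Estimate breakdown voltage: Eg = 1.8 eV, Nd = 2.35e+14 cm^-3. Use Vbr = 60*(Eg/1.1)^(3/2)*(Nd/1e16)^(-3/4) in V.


Step 1: Eg/1.1 = 1.8/1.1 = 1.636364
Step 2: (Eg/1.1)^1.5 = 1.636364^1.5 = 2.093244
Step 3: (Nd/1e16)^(-0.75) = (0.0235)^(-0.75) = 16.660925
Step 4: Vbr = 60 * 2.093244 * 16.660925 = 2092.5 V

2092.5


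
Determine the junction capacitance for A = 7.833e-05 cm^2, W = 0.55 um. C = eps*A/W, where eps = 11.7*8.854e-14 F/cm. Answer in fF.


Step 1: eps_Si = 11.7 * 8.854e-14 = 1.035918e-12 F/cm
Step 2: W in cm = 0.55 * 1e-4 = 5.50e-05 cm
Step 3: C = 1.035918e-12 * 7.833e-05 / 5.50e-05 = 1.475336e-12 F
Step 4: C = 1475.34 fF

1475.34


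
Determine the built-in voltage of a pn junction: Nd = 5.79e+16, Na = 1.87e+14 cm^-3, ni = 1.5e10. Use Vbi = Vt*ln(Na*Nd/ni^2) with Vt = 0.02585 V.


Step 1: Compute Na*Nd/ni^2 = 1.87e+14 * 5.79e+16 / (1.5e10)^2 = 4.8121e+10
Step 2: ln(4.8121e+10) = 24.5970
Step 3: Vbi = 0.02585 * 24.5970 = 0.636 V

0.636


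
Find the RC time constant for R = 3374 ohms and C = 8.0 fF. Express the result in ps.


Step 1: tau = R * C
Step 2: tau = 3374 * 8.0 fF = 3374 * 8.0e-15 F
Step 3: tau = 2.6992e-11 s = 26.992 ps

26.992


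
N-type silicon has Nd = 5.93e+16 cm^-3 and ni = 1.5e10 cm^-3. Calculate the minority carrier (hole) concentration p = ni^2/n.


Step 1: Since Nd >> ni, n ≈ Nd = 5.93e+16 cm^-3
Step 2: p = ni^2 / n = (1.5e10)^2 / 5.93e+16
Step 3: p = 2.25e20 / 5.93e+16 = 3.79e+03 cm^-3

3.79e+03
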